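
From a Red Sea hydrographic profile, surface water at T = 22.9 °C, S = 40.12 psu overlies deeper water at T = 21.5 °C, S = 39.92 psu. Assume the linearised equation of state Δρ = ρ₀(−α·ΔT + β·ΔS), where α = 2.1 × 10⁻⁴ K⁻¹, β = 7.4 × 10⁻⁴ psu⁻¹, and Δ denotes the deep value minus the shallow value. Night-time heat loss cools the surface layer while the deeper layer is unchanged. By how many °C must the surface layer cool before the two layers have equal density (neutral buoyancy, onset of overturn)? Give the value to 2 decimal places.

0.70 °C

Neutral buoyancy requires Δρ = 0, i.e. −α(T_deep − T_surf′) + β(S_deep − S_surf) = 0.
T_surf′ = T_deep − (β/α)·ΔS = 21.5 − (7.4 × 10⁻⁴/2.1 × 10⁻⁴)·(-0.20) = 22.2048 °C.
Cooling required: 22.9 − (22.2048) = 0.6952 °C.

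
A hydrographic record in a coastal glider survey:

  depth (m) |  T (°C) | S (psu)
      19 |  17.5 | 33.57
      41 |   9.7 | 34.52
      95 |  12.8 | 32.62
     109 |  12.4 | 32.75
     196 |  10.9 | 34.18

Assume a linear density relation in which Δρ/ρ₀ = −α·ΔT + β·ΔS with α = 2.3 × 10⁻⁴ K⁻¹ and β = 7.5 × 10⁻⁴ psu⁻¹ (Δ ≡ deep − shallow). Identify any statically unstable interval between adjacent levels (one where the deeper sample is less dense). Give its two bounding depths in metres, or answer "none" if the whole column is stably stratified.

41–95 m

Evaluate Δρ/ρ₀ = −αΔT + βΔS across each adjacent pair:
  19–41 m: −αΔT+βΔS = −(2.3 × 10⁻⁴)(-7.8)+(7.5 × 10⁻⁴)(+0.95) = 2.5 × 10⁻³ → stable
  41–95 m: −αΔT+βΔS = −(2.3 × 10⁻⁴)(+3.1)+(7.5 × 10⁻⁴)(-1.90) = -2.1 × 10⁻³ → UNSTABLE
  95–109 m: −αΔT+βΔS = −(2.3 × 10⁻⁴)(-0.4)+(7.5 × 10⁻⁴)(+0.13) = 1.9 × 10⁻⁴ → stable
  109–196 m: −αΔT+βΔS = −(2.3 × 10⁻⁴)(-1.5)+(7.5 × 10⁻⁴)(+1.43) = 1.4 × 10⁻³ → stable
The 41–95 m interval has Δρ < 0: lighter water underlies denser water.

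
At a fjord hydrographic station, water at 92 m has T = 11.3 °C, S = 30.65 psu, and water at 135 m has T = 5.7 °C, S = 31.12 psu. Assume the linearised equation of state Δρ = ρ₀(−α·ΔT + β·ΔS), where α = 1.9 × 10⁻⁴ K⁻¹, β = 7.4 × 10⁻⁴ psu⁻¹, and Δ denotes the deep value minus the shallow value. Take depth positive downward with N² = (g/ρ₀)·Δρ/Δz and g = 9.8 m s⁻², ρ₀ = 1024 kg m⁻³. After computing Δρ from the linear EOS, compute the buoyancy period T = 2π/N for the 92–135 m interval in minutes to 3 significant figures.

5.84 min

ΔT = -5.6 K, ΔS = +0.47 psu (deep − shallow).
Δρ/ρ₀ = −αΔT + βΔS = 1.064 × 10⁻³ + 3.478 × 10⁻⁴ = 1.4118 × 10⁻³, so Δρ ≈ 1.446 kg m⁻³.
N² = (g/ρ₀)·Δρ/Δz = g·(Δρ/ρ₀)/Δz = 9.8 × 1.4118 × 10⁻³ / 43 = 3.2176 × 10⁻⁴ s⁻².
N = √(3.2176 × 10⁻⁴) = 0.017938 rad s⁻¹ → T = 2π/N = 350.27 s = 5.8378 min ≈ 5.84 min.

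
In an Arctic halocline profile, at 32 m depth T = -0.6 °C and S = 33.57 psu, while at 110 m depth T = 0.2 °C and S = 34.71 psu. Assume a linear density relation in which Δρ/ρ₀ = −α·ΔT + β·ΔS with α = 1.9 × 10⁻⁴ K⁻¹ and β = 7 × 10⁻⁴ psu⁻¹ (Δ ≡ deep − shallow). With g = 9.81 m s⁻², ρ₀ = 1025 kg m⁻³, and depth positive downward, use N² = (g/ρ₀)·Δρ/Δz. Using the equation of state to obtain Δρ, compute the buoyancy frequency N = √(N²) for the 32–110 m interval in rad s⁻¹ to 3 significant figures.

ΔT = +0.8 K, ΔS = +1.14 psu (deep − shallow).
Δρ/ρ₀ = −αΔT + βΔS = -1.52 × 10⁻⁴ + 7.98 × 10⁻⁴ = 6.46 × 10⁻⁴, so Δρ ≈ 0.6621 kg m⁻³.
N² = (g/ρ₀)·Δρ/Δz = g·(Δρ/ρ₀)/Δz = 9.81 × 6.46 × 10⁻⁴ / 78 = 8.1247 × 10⁻⁵ s⁻².
N = √(8.1247 × 10⁻⁵) = 9.0137 × 10⁻³ rad s⁻¹ ≈ 9.01 × 10⁻³ rad s⁻¹.

9.01 × 10⁻³ rad s⁻¹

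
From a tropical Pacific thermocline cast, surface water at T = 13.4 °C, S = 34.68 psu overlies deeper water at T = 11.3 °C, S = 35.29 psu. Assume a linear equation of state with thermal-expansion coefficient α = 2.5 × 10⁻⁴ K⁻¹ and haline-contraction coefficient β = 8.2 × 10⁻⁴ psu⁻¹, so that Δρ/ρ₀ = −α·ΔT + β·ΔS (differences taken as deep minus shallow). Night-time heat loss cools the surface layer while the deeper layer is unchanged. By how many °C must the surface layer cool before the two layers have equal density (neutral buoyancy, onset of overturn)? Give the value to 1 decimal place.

4.1 °C

Neutral buoyancy requires Δρ = 0, i.e. −α(T_deep − T_surf′) + β(S_deep − S_surf) = 0.
T_surf′ = T_deep − (β/α)·ΔS = 11.3 − (8.2 × 10⁻⁴/2.5 × 10⁻⁴)·(+0.61) = 9.299 °C.
Cooling required: 13.4 − (9.299) = 4.101 °C.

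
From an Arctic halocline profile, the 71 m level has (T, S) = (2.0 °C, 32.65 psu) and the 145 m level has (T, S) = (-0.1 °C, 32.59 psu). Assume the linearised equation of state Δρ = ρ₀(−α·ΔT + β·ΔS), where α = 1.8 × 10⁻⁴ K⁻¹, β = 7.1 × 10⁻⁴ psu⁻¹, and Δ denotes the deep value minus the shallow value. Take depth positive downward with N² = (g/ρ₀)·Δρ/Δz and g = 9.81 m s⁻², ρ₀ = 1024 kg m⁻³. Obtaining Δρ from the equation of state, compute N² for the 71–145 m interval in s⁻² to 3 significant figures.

ΔT = -2.1 K, ΔS = -0.06 psu (deep − shallow).
Δρ/ρ₀ = −αΔT + βΔS = 3.78 × 10⁻⁴ − 4.26 × 10⁻⁵ = 3.354 × 10⁻⁴, so Δρ ≈ 0.3434 kg m⁻³.
N² = (g/ρ₀)·Δρ/Δz = g·(Δρ/ρ₀)/Δz = 9.81 × 3.354 × 10⁻⁴ / 74 = 4.4463 × 10⁻⁵ s⁻² ≈ 4.45 × 10⁻⁵ s⁻².

4.45 × 10⁻⁵ s⁻²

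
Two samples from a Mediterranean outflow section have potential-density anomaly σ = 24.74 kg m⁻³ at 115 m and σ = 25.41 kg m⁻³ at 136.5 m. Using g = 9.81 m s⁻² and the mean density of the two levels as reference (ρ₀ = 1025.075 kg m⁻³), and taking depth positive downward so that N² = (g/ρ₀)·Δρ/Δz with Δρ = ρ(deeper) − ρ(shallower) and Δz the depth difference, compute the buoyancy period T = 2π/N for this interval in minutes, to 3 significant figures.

Δρ = 1025.41 − 1024.74 = 0.67 kg m⁻³ over Δz = 136.5 − 115 = 21.5 m.
N² = (9.81/1025.075) × (0.67/21.5) = 2.9823 × 10⁻⁴ s⁻².
N = √(2.9823 × 10⁻⁴) = 0.017269 rad s⁻¹, so T = 2π/N = 363.84 s = 6.0640 min ≈ 6.06 min.

6.06 min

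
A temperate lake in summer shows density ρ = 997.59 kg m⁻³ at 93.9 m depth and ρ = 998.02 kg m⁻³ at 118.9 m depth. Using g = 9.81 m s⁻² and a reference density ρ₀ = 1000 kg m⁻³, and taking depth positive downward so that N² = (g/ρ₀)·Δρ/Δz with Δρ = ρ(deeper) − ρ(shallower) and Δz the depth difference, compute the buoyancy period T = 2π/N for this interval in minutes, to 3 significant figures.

Δρ = 998.02 − 997.59 = 0.43 kg m⁻³ over Δz = 118.9 − 93.9 = 25 m.
N² = (9.81/1000) × (0.43/25) = 1.6873 × 10⁻⁴ s⁻².
N = √(1.6873 × 10⁻⁴) = 0.012990 rad s⁻¹, so T = 2π/N = 483.69 s = 8.0615 min ≈ 8.06 min.

8.06 min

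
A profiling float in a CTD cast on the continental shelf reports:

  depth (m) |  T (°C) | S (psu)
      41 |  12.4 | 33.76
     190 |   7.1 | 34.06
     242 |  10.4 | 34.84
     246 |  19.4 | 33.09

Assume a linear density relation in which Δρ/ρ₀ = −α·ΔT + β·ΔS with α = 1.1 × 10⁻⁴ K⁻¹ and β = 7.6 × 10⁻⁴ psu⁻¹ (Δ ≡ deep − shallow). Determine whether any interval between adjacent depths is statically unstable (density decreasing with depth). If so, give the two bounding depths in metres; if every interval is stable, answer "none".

242–246 m

Evaluate Δρ/ρ₀ = −αΔT + βΔS across each adjacent pair:
  41–190 m: −αΔT+βΔS = −(1.1 × 10⁻⁴)(-5.3)+(7.6 × 10⁻⁴)(+0.30) = 8.1 × 10⁻⁴ → stable
  190–242 m: −αΔT+βΔS = −(1.1 × 10⁻⁴)(+3.3)+(7.6 × 10⁻⁴)(+0.78) = 2.3 × 10⁻⁴ → stable
  242–246 m: −αΔT+βΔS = −(1.1 × 10⁻⁴)(+9.0)+(7.6 × 10⁻⁴)(-1.75) = -2.3 × 10⁻³ → UNSTABLE
The 242–246 m interval has Δρ < 0: lighter water underlies denser water.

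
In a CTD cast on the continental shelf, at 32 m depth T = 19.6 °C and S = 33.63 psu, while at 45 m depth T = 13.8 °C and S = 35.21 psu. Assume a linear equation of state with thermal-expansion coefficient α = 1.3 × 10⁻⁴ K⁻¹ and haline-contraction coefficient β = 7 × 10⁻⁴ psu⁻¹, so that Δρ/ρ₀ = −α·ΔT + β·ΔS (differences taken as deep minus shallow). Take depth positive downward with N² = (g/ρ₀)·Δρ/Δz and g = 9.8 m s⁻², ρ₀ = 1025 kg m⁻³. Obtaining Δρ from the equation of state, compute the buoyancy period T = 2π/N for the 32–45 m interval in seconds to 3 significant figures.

ΔT = -5.8 K, ΔS = +1.58 psu (deep − shallow).
Δρ/ρ₀ = −αΔT + βΔS = 7.54 × 10⁻⁴ + 1.106 × 10⁻³ = 1.86 × 10⁻³, so Δρ ≈ 1.906 kg m⁻³.
N² = (g/ρ₀)·Δρ/Δz = g·(Δρ/ρ₀)/Δz = 9.8 × 1.86 × 10⁻³ / 13 = 1.4022 × 10⁻³ s⁻².
N = √(1.4022 × 10⁻³) = 0.037446 rad s⁻¹ → T = 2π/N = 167.79 s ≈ 168 s.

168 s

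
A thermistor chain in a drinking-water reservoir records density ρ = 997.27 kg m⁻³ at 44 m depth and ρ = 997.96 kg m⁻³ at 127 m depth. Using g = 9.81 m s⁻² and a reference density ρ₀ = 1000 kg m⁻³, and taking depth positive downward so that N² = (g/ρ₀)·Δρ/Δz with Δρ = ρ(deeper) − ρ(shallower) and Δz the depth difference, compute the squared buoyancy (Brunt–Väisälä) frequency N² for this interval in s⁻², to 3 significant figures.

Δρ = 997.96 − 997.27 = 0.69 kg m⁻³ over Δz = 127 − 44 = 83 m.
N² = (9.81/1000) × (0.69/83) = 8.1553 × 10⁻⁵ s⁻² ≈ 8.16 × 10⁻⁵ s⁻².

8.16 × 10⁻⁵ s⁻²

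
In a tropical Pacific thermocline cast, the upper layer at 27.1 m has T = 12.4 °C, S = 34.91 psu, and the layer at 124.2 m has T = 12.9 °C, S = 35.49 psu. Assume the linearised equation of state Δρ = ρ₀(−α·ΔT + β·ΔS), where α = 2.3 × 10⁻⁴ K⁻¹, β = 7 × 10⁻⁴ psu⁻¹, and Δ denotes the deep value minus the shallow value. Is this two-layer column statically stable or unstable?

stable

ΔT = 12.9 − 12.4 = +0.5 K and ΔS = 35.49 − 34.91 = +0.58 psu (deep − shallow).
−αΔT = -1.15 × 10⁻⁴; βΔS = 4.06 × 10⁻⁴; sum Δρ/ρ₀ = 2.91 × 10⁻⁴.
Δρ/ρ₀ > 0, so Δρ > 0: deeper water is denser → statically stable.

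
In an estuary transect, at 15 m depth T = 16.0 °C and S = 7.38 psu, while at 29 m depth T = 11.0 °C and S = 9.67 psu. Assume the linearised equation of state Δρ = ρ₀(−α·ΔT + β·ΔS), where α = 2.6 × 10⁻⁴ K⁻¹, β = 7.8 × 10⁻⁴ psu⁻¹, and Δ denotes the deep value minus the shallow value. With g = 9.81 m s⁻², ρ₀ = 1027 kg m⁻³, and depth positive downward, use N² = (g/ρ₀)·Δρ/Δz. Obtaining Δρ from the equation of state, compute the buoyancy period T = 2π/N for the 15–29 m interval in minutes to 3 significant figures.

2.25 min

ΔT = -5.0 K, ΔS = +2.29 psu (deep − shallow).
Δρ/ρ₀ = −αΔT + βΔS = 1.30 × 10⁻³ + 1.7862 × 10⁻³ = 3.0862 × 10⁻³, so Δρ ≈ 3.170 kg m⁻³.
N² = (g/ρ₀)·Δρ/Δz = g·(Δρ/ρ₀)/Δz = 9.81 × 3.0862 × 10⁻³ / 14 = 2.1625 × 10⁻³ s⁻².
N = √(2.1625 × 10⁻³) = 0.046503 rad s⁻¹ → T = 2π/N = 135.11 s = 2.2518 min ≈ 2.25 min.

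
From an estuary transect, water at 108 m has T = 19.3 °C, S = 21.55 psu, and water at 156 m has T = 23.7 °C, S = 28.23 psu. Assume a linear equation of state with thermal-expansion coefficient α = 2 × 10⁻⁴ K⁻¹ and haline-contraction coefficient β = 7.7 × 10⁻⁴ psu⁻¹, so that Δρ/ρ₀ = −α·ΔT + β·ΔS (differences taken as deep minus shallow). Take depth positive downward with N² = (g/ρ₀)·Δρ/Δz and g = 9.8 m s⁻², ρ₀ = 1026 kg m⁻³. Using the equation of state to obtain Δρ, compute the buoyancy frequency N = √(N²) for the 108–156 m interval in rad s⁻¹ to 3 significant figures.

ΔT = +4.4 K, ΔS = +6.68 psu (deep − shallow).
Δρ/ρ₀ = −αΔT + βΔS = -8.80 × 10⁻⁴ + 5.1436 × 10⁻³ = 4.2636 × 10⁻³, so Δρ ≈ 4.374 kg m⁻³.
N² = (g/ρ₀)·Δρ/Δz = g·(Δρ/ρ₀)/Δz = 9.8 × 4.2636 × 10⁻³ / 48 = 8.7048 × 10⁻⁴ s⁻².
N = √(8.7048 × 10⁻⁴) = 0.029504 rad s⁻¹ ≈ 0.0295 rad s⁻¹.

0.0295 rad s⁻¹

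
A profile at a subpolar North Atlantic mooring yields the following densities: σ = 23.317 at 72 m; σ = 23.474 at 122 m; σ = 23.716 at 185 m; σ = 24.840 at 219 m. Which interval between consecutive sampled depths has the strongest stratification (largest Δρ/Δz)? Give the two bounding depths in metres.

Compute the density gradient over each adjacent pair:
  72–122 m: Δρ/Δz = 0.157/50 = 3.1 × 10⁻³ kg m⁻⁴
  122–185 m: Δρ/Δz = 0.242/63 = 3.8 × 10⁻³ kg m⁻⁴
  185–219 m: Δρ/Δz = 1.124/34 = 0.033 kg m⁻⁴
The largest gradient is in the 185–219 m interval — the pycnocline.

185–219 m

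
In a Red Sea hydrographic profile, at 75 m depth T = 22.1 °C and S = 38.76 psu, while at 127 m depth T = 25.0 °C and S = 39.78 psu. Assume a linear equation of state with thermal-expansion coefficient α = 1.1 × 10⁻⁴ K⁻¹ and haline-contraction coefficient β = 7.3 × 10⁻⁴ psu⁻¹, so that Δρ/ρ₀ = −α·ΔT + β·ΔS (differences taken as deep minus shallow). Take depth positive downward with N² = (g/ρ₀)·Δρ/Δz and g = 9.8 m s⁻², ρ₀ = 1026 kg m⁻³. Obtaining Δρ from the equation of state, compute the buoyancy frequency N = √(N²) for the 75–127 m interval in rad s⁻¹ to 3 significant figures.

8.96 × 10⁻³ rad s⁻¹

ΔT = +2.9 K, ΔS = +1.02 psu (deep − shallow).
Δρ/ρ₀ = −αΔT + βΔS = -3.19 × 10⁻⁴ + 7.446 × 10⁻⁴ = 4.256 × 10⁻⁴, so Δρ ≈ 0.4367 kg m⁻³.
N² = (g/ρ₀)·Δρ/Δz = g·(Δρ/ρ₀)/Δz = 9.8 × 4.256 × 10⁻⁴ / 52 = 8.0209 × 10⁻⁵ s⁻².
N = √(8.0209 × 10⁻⁵) = 8.9559 × 10⁻³ rad s⁻¹ ≈ 8.96 × 10⁻³ rad s⁻¹.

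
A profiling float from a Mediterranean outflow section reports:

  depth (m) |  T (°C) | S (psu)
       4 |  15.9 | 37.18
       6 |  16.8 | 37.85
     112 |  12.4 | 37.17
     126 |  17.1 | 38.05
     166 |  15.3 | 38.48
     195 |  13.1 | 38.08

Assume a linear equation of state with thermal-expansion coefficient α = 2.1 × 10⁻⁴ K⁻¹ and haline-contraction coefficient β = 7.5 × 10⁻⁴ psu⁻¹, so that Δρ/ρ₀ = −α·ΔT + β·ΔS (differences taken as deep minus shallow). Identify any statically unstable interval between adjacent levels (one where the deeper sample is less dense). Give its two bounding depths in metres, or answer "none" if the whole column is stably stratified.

112–126 m

Evaluate Δρ/ρ₀ = −αΔT + βΔS across each adjacent pair:
  4–6 m: −αΔT+βΔS = −(2.1 × 10⁻⁴)(+0.9)+(7.5 × 10⁻⁴)(+0.67) = 3.1 × 10⁻⁴ → stable
  6–112 m: −αΔT+βΔS = −(2.1 × 10⁻⁴)(-4.4)+(7.5 × 10⁻⁴)(-0.68) = 4.1 × 10⁻⁴ → stable
  112–126 m: −αΔT+βΔS = −(2.1 × 10⁻⁴)(+4.7)+(7.5 × 10⁻⁴)(+0.88) = -3.3 × 10⁻⁴ → UNSTABLE
  126–166 m: −αΔT+βΔS = −(2.1 × 10⁻⁴)(-1.8)+(7.5 × 10⁻⁴)(+0.43) = 7.0 × 10⁻⁴ → stable
  166–195 m: −αΔT+βΔS = −(2.1 × 10⁻⁴)(-2.2)+(7.5 × 10⁻⁴)(-0.40) = 1.6 × 10⁻⁴ → stable
The 112–126 m interval has Δρ < 0: lighter water underlies denser water.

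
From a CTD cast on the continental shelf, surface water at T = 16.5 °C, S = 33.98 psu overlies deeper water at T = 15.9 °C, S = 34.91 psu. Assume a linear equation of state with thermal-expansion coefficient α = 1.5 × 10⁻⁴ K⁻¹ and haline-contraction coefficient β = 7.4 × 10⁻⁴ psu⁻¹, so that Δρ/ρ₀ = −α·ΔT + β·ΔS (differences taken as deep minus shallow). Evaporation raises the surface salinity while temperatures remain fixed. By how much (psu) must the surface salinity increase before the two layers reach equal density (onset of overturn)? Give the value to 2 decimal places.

Neutral buoyancy requires −α(T_deep − T_surf) + β(S_deep − S_surf′) = 0.
S_surf′ = S_deep − (α/β)·ΔT = 34.91 − (1.5 × 10⁻⁴/7.4 × 10⁻⁴)·(-0.6) = 35.0316 psu.
Increase required: 35.0316 − 33.98 = 1.0516 psu.

1.05 psu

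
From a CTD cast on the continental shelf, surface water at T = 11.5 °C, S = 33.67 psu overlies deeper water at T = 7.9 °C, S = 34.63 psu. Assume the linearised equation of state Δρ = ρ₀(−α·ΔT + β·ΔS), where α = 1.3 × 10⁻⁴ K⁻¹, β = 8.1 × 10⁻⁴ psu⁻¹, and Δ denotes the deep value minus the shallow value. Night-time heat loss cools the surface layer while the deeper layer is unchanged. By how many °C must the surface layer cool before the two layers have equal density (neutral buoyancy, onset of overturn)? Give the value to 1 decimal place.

9.6 °C

Neutral buoyancy requires Δρ = 0, i.e. −α(T_deep − T_surf′) + β(S_deep − S_surf) = 0.
T_surf′ = T_deep − (β/α)·ΔS = 7.9 − (8.1 × 10⁻⁴/1.3 × 10⁻⁴)·(+0.96) = 1.918 °C.
Cooling required: 11.5 − (1.918) = 9.582 °C.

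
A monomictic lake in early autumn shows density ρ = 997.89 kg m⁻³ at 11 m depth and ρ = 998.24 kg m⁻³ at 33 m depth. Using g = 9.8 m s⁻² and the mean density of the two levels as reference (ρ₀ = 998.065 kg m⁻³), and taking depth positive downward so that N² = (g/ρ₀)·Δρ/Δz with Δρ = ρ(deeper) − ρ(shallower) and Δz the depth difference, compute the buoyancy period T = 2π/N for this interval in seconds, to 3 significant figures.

Δρ = 998.24 − 997.89 = 0.35 kg m⁻³ over Δz = 33 − 11 = 22 m.
N² = (9.8/998.065) × (0.35/22) = 1.5621 × 10⁻⁴ s⁻².
N = √(1.5621 × 10⁻⁴) = 0.012498 rad s⁻¹, so T = 2π/N = 502.74 s ≈ 503 s.

503 s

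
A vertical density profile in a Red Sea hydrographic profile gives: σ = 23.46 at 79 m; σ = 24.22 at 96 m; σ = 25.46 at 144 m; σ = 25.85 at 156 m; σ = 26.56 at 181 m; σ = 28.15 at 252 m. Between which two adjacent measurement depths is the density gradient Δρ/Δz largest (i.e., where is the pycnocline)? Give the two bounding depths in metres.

Compute the density gradient over each adjacent pair:
  79–96 m: Δρ/Δz = 0.76/17 = 0.045 kg m⁻⁴
  96–144 m: Δρ/Δz = 1.24/48 = 0.026 kg m⁻⁴
  144–156 m: Δρ/Δz = 0.39/12 = 0.033 kg m⁻⁴
  156–181 m: Δρ/Δz = 0.71/25 = 0.028 kg m⁻⁴
  181–252 m: Δρ/Δz = 1.59/71 = 0.022 kg m⁻⁴
The largest gradient is in the 79–96 m interval — the pycnocline.

79–96 m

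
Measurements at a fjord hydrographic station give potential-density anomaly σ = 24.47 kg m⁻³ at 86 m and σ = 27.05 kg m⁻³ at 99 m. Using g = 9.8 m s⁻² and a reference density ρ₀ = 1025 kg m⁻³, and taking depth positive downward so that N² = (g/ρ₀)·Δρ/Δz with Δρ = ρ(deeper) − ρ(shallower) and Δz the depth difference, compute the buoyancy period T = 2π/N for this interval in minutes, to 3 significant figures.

Δρ = 1027.05 − 1024.47 = 2.58 kg m⁻³ over Δz = 99 − 86 = 13 m.
N² = (9.8/1025) × (2.58/13) = 1.8975 × 10⁻³ s⁻².
N = √(1.8975 × 10⁻³) = 0.043560 rad s⁻¹, so T = 2π/N = 144.24 s = 2.4040 min ≈ 2.40 min.

2.40 min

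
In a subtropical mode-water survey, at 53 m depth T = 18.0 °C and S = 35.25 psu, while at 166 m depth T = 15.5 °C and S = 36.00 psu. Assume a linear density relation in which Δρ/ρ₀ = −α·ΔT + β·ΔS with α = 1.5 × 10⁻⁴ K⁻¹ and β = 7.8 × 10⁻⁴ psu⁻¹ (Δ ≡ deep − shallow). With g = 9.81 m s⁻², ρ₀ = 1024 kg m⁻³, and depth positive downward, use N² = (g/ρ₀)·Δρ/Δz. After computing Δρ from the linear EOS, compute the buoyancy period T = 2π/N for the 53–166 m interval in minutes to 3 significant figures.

11.5 min

ΔT = -2.5 K, ΔS = +0.75 psu (deep − shallow).
Δρ/ρ₀ = −αΔT + βΔS = 3.75 × 10⁻⁴ + 5.85 × 10⁻⁴ = 9.60 × 10⁻⁴, so Δρ ≈ 0.9830 kg m⁻³.
N² = (g/ρ₀)·Δρ/Δz = g·(Δρ/ρ₀)/Δz = 9.81 × 9.60 × 10⁻⁴ / 113 = 8.3342 × 10⁻⁵ s⁻².
N = √(8.3342 × 10⁻⁵) = 9.1292 × 10⁻³ rad s⁻¹ → T = 2π/N = 688.25 s = 11.471 min ≈ 11.5 min.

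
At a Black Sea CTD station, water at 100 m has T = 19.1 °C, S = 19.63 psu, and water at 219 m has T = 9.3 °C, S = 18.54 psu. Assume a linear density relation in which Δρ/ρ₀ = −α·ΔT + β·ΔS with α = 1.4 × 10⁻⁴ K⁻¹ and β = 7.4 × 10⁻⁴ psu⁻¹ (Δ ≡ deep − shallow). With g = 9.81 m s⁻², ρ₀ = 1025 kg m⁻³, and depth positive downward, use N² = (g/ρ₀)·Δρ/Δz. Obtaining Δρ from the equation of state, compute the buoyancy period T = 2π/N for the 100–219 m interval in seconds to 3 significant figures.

920 s

ΔT = -9.8 K, ΔS = -1.09 psu (deep − shallow).
Δρ/ρ₀ = −αΔT + βΔS = 1.372 × 10⁻³ − 8.066 × 10⁻⁴ = 5.654 × 10⁻⁴, so Δρ ≈ 0.5795 kg m⁻³.
N² = (g/ρ₀)·Δρ/Δz = g·(Δρ/ρ₀)/Δz = 9.81 × 5.654 × 10⁻⁴ / 119 = 4.6610 × 10⁻⁵ s⁻².
N = √(4.6610 × 10⁻⁵) = 6.8272 × 10⁻³ rad s⁻¹ → T = 2π/N = 920.32 s ≈ 920 s.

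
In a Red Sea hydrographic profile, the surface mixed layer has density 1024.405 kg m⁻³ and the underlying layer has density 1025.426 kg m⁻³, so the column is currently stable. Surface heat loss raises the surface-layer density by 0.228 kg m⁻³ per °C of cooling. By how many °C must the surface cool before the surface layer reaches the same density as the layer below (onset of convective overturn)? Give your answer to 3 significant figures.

4.48 °C

Density deficit of the surface layer: 1025.426 − 1024.405 = 1.021 kg m⁻³.
Required change = 1.021 / 0.228 = 4.48 °C.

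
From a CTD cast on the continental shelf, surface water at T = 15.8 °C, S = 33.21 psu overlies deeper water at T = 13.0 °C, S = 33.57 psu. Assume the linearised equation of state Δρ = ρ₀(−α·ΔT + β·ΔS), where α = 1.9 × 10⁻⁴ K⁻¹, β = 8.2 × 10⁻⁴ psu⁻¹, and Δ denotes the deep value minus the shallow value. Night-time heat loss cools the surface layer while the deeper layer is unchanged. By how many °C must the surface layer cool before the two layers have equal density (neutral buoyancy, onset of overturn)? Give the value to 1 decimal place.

Neutral buoyancy requires Δρ = 0, i.e. −α(T_deep − T_surf′) + β(S_deep − S_surf) = 0.
T_surf′ = T_deep − (β/α)·ΔS = 13.0 − (8.2 × 10⁻⁴/1.9 × 10⁻⁴)·(+0.36) = 11.446 °C.
Cooling required: 15.8 − (11.446) = 4.354 °C.

4.4 °C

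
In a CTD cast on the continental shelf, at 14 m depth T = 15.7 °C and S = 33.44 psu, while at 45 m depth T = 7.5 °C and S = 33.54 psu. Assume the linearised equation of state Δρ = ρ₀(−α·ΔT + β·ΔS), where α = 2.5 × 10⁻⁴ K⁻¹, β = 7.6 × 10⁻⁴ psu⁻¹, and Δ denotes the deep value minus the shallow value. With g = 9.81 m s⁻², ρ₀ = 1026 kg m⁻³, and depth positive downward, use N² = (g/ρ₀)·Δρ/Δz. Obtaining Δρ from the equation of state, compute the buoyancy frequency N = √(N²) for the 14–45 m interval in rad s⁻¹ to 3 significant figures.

0.0259 rad s⁻¹

ΔT = -8.2 K, ΔS = +0.10 psu (deep − shallow).
Δρ/ρ₀ = −αΔT + βΔS = 2.05 × 10⁻³ + 7.60 × 10⁻⁵ = 2.126 × 10⁻³, so Δρ ≈ 2.181 kg m⁻³.
N² = (g/ρ₀)·Δρ/Δz = g·(Δρ/ρ₀)/Δz = 9.81 × 2.126 × 10⁻³ / 31 = 6.7278 × 10⁻⁴ s⁻².
N = √(6.7278 × 10⁻⁴) = 0.025938 rad s⁻¹ ≈ 0.0259 rad s⁻¹.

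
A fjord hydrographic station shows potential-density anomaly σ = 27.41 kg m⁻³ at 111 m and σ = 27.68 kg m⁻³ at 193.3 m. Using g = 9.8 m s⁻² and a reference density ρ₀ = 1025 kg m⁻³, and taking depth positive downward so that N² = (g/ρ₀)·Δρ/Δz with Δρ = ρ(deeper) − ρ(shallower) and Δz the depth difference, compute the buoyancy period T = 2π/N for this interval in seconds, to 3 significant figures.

1.12 × 10³ s

Δρ = 1027.68 − 1027.41 = 0.27 kg m⁻³ over Δz = 193.3 − 111 = 82.3 m.
N² = (9.8/1025) × (0.27/82.3) = 3.1367 × 10⁻⁵ s⁻².
N = √(3.1367 × 10⁻⁵) = 5.6006 × 10⁻³ rad s⁻¹, so T = 2π/N = 1.1219 × 10³ s ≈ 1.12 × 10³ s.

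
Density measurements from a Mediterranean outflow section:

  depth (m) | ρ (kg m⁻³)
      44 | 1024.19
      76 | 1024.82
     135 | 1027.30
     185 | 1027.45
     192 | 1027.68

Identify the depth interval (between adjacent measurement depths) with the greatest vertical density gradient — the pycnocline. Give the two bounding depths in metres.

Compute the density gradient over each adjacent pair:
  44–76 m: Δρ/Δz = 0.63/32 = 0.020 kg m⁻⁴
  76–135 m: Δρ/Δz = 2.48/59 = 0.042 kg m⁻⁴
  135–185 m: Δρ/Δz = 0.15/50 = 3.0 × 10⁻³ kg m⁻⁴
  185–192 m: Δρ/Δz = 0.23/7 = 0.033 kg m⁻⁴
The largest gradient is in the 76–135 m interval — the pycnocline.

76–135 m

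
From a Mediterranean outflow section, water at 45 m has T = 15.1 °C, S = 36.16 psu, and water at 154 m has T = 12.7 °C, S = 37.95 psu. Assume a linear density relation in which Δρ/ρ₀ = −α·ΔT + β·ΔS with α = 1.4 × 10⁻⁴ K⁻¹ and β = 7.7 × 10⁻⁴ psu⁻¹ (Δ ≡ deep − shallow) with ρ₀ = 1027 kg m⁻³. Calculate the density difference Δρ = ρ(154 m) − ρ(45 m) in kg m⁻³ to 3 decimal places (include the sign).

ΔT = -2.4 K, ΔS = +1.79 psu (deep − shallow).
Δρ/ρ₀ = −(1.4 × 10⁻⁴)(-2.4) + (7.7 × 10⁻⁴)(+1.79) = 1.7143 × 10⁻³.
Δρ = 1027 × (1.7143 × 10⁻³) = +1.761 kg m⁻³.
Positive Δρ: denser below, stable.

+1.761 kg m⁻³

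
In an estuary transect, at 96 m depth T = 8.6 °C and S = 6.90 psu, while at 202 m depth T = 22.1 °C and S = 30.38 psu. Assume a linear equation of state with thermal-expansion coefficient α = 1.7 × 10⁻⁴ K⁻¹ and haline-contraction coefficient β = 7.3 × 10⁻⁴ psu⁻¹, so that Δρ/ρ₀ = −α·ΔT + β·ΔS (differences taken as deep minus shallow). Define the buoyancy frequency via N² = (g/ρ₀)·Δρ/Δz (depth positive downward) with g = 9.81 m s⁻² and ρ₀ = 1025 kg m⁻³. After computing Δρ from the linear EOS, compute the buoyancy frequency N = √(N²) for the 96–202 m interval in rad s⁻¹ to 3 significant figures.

0.0371 rad s⁻¹

ΔT = +13.5 K, ΔS = +23.48 psu (deep − shallow).
Δρ/ρ₀ = −αΔT + βΔS = -2.295 × 10⁻³ + 0.0171404 = 0.0148454, so Δρ ≈ 15.22 kg m⁻³.
N² = (g/ρ₀)·Δρ/Δz = g·(Δρ/ρ₀)/Δz = 9.81 × 0.0148454 / 106 = 1.3739 × 10⁻³ s⁻².
N = √(1.3739 × 10⁻³) = 0.037066 rad s⁻¹ ≈ 0.0371 rad s⁻¹.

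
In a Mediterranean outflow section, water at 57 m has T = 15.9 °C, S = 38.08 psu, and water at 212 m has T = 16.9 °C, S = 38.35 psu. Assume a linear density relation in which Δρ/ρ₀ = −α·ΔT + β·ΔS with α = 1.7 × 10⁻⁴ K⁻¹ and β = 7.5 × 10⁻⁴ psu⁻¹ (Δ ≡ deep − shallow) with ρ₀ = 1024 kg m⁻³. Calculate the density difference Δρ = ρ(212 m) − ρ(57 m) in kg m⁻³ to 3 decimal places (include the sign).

+0.033 kg m⁻³

ΔT = +1.0 K, ΔS = +0.27 psu (deep − shallow).
Δρ/ρ₀ = −(1.7 × 10⁻⁴)(+1.0) + (7.5 × 10⁻⁴)(+0.27) = 3.25 × 10⁻⁵.
Δρ = 1024 × (3.25 × 10⁻⁵) = +0.033 kg m⁻³.
Positive Δρ: denser below, stable.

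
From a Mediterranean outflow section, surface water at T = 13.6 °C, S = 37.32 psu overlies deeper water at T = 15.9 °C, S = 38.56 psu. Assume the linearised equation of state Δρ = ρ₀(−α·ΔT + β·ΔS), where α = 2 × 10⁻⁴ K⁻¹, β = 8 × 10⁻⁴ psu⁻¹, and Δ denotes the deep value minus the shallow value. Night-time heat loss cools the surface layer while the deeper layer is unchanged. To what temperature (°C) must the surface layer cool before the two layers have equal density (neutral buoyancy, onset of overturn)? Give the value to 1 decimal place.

10.9 °C

Neutral buoyancy requires Δρ = 0, i.e. −α(T_deep − T_surf′) + β(S_deep − S_surf) = 0.
T_surf′ = T_deep − (β/α)·ΔS = 15.9 − (8 × 10⁻⁴/2 × 10⁻⁴)·(+1.24) = 10.940 °C.
Cooling required: 13.6 − (10.940) = 2.660 °C.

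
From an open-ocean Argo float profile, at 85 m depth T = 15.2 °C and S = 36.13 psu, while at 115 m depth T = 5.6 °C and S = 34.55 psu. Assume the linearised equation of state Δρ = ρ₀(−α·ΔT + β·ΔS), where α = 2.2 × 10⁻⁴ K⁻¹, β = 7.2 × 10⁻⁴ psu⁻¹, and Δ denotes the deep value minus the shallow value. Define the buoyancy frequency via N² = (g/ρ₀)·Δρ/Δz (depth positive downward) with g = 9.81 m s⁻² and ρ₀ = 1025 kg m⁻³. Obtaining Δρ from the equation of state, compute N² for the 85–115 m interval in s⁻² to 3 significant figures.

ΔT = -9.6 K, ΔS = -1.58 psu (deep − shallow).
Δρ/ρ₀ = −αΔT + βΔS = 2.112 × 10⁻³ − 1.1376 × 10⁻³ = 9.744 × 10⁻⁴, so Δρ ≈ 0.9988 kg m⁻³.
N² = (g/ρ₀)·Δρ/Δz = g·(Δρ/ρ₀)/Δz = 9.81 × 9.744 × 10⁻⁴ / 30 = 3.1863 × 10⁻⁴ s⁻² ≈ 3.19 × 10⁻⁴ s⁻².

3.19 × 10⁻⁴ s⁻²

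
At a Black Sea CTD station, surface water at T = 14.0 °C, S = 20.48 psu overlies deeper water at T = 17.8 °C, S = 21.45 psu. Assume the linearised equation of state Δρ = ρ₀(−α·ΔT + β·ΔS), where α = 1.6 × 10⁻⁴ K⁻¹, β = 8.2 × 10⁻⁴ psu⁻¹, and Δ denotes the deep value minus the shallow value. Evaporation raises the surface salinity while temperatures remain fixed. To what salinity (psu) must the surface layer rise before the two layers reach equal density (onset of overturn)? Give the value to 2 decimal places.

20.71 psu

Neutral buoyancy requires −α(T_deep − T_surf) + β(S_deep − S_surf′) = 0.
S_surf′ = S_deep − (α/β)·ΔT = 21.45 − (1.6 × 10⁻⁴/8.2 × 10⁻⁴)·(+3.8) = 20.7085 psu.
Increase required: 20.7085 − 20.48 = 0.2285 psu.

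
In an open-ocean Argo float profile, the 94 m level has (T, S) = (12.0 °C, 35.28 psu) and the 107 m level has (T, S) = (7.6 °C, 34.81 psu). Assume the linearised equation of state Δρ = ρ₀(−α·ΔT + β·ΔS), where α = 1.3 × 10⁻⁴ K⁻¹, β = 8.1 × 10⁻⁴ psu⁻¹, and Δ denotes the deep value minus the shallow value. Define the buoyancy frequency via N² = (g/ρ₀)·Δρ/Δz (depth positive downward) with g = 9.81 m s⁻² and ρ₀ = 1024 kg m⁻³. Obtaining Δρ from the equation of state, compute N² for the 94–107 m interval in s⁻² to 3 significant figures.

ΔT = -4.4 K, ΔS = -0.47 psu (deep − shallow).
Δρ/ρ₀ = −αΔT + βΔS = 5.72 × 10⁻⁴ − 3.807 × 10⁻⁴ = 1.913 × 10⁻⁴, so Δρ ≈ 0.1959 kg m⁻³.
N² = (g/ρ₀)·Δρ/Δz = g·(Δρ/ρ₀)/Δz = 9.81 × 1.913 × 10⁻⁴ / 13 = 1.4436 × 10⁻⁴ s⁻² ≈ 1.44 × 10⁻⁴ s⁻².

1.44 × 10⁻⁴ s⁻²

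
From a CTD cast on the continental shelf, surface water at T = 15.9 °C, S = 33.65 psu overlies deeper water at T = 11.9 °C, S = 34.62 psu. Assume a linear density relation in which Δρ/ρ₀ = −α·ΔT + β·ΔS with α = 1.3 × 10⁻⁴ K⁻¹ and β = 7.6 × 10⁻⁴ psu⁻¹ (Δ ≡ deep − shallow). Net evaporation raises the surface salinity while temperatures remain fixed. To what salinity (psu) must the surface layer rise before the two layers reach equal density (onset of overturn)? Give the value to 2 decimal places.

Neutral buoyancy requires −α(T_deep − T_surf) + β(S_deep − S_surf′) = 0.
S_surf′ = S_deep − (α/β)·ΔT = 34.62 − (1.3 × 10⁻⁴/7.6 × 10⁻⁴)·(-4.0) = 35.3042 psu.
Increase required: 35.3042 − 33.65 = 1.6542 psu.

35.30 psu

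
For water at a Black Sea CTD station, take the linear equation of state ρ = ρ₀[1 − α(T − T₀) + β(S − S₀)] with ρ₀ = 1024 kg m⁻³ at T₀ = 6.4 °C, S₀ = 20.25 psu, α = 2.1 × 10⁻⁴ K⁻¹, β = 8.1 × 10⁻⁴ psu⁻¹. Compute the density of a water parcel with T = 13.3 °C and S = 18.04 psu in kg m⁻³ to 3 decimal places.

1020.683 kg m⁻³

T − T₀ = +6.9 K, S − S₀ = -2.21 psu.
Bracket = 1 − α·(+6.9) + β·(-2.21) = 1 + (-3.2391 × 10⁻³) = 0.9967609.
ρ = 1024 × 0.9967609 = 1020.683 kg m⁻³.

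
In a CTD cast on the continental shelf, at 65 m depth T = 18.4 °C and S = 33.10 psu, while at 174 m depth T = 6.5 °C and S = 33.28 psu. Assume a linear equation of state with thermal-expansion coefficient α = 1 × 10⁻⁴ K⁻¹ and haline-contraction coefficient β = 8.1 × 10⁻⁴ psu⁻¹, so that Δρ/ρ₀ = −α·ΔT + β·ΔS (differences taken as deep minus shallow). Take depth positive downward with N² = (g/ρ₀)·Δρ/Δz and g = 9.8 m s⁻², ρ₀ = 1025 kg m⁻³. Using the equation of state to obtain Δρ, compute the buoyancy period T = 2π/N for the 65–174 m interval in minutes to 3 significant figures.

9.56 min

ΔT = -11.9 K, ΔS = +0.18 psu (deep − shallow).
Δρ/ρ₀ = −αΔT + βΔS = 1.19 × 10⁻³ + 1.458 × 10⁻⁴ = 1.3358 × 10⁻³, so Δρ ≈ 1.369 kg m⁻³.
N² = (g/ρ₀)·Δρ/Δz = g·(Δρ/ρ₀)/Δz = 9.8 × 1.3358 × 10⁻³ / 109 = 1.2010 × 10⁻⁴ s⁻².
N = √(1.2010 × 10⁻⁴) = 0.010959 rad s⁻¹ → T = 2π/N = 573.34 s = 9.5557 min ≈ 9.56 min.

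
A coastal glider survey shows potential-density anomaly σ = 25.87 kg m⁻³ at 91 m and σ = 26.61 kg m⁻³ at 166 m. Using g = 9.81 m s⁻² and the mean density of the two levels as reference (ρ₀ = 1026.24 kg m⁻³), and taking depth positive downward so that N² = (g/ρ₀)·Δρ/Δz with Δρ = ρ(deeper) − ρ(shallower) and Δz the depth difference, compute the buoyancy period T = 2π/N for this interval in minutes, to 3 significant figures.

Δρ = 1026.61 − 1025.87 = 0.74 kg m⁻³ over Δz = 166 − 91 = 75 m.
N² = (9.81/1026.24) × (0.74/75) = 9.4317 × 10⁻⁵ s⁻².
N = √(9.4317 × 10⁻⁵) = 9.7117 × 10⁻³ rad s⁻¹, so T = 2π/N = 646.97 s = 10.783 min ≈ 10.8 min.

10.8 min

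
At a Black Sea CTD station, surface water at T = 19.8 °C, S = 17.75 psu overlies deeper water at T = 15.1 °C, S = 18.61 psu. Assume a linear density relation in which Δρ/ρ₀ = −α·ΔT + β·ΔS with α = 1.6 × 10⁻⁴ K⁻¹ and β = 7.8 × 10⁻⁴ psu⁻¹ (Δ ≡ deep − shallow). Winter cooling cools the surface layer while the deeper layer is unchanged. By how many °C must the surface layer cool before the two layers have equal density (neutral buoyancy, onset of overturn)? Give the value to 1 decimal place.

8.9 °C

Neutral buoyancy requires Δρ = 0, i.e. −α(T_deep − T_surf′) + β(S_deep − S_surf) = 0.
T_surf′ = T_deep − (β/α)·ΔS = 15.1 − (7.8 × 10⁻⁴/1.6 × 10⁻⁴)·(+0.86) = 10.908 °C.
Cooling required: 19.8 − (10.908) = 8.892 °C.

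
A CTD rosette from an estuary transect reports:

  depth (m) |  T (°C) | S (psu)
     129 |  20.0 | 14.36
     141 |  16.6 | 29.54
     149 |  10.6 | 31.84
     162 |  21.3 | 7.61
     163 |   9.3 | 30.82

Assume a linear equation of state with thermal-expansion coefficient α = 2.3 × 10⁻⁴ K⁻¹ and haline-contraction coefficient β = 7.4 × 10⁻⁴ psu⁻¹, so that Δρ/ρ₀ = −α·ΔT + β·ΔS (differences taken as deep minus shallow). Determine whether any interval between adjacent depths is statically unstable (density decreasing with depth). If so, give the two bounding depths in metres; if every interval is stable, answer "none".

149–162 m

Evaluate Δρ/ρ₀ = −αΔT + βΔS across each adjacent pair:
  129–141 m: −αΔT+βΔS = −(2.3 × 10⁻⁴)(-3.4)+(7.4 × 10⁻⁴)(+15.18) = 0.012 → stable
  141–149 m: −αΔT+βΔS = −(2.3 × 10⁻⁴)(-6.0)+(7.4 × 10⁻⁴)(+2.30) = 3.1 × 10⁻³ → stable
  149–162 m: −αΔT+βΔS = −(2.3 × 10⁻⁴)(+10.7)+(7.4 × 10⁻⁴)(-24.23) = -0.020 → UNSTABLE
  162–163 m: −αΔT+βΔS = −(2.3 × 10⁻⁴)(-12.0)+(7.4 × 10⁻⁴)(+23.21) = 0.020 → stable
The 149–162 m interval has Δρ < 0: lighter water underlies denser water.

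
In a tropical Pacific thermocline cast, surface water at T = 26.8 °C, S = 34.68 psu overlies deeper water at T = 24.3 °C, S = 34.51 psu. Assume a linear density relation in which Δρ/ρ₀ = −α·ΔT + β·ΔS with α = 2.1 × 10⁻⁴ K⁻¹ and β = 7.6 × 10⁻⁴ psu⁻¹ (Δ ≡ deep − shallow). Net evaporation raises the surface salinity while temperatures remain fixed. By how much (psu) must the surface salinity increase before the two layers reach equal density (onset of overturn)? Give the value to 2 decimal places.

Neutral buoyancy requires −α(T_deep − T_surf) + β(S_deep − S_surf′) = 0.
S_surf′ = S_deep − (α/β)·ΔT = 34.51 − (2.1 × 10⁻⁴/7.6 × 10⁻⁴)·(-2.5) = 35.2008 psu.
Increase required: 35.2008 − 34.68 = 0.5208 psu.

0.52 psu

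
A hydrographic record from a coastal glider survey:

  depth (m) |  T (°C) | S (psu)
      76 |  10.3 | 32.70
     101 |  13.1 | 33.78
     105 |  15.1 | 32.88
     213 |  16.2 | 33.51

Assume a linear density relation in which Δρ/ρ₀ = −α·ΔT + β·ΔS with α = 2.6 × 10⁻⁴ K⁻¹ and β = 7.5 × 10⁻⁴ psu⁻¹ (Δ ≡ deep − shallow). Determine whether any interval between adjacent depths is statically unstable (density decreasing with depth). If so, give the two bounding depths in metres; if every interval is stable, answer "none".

101–105 m

Evaluate Δρ/ρ₀ = −αΔT + βΔS across each adjacent pair:
  76–101 m: −αΔT+βΔS = −(2.6 × 10⁻⁴)(+2.8)+(7.5 × 10⁻⁴)(+1.08) = 8.2 × 10⁻⁵ → stable
  101–105 m: −αΔT+βΔS = −(2.6 × 10⁻⁴)(+2.0)+(7.5 × 10⁻⁴)(-0.90) = -1.2 × 10⁻³ → UNSTABLE
  105–213 m: −αΔT+βΔS = −(2.6 × 10⁻⁴)(+1.1)+(7.5 × 10⁻⁴)(+0.63) = 1.9 × 10⁻⁴ → stable
The 101–105 m interval has Δρ < 0: lighter water underlies denser water.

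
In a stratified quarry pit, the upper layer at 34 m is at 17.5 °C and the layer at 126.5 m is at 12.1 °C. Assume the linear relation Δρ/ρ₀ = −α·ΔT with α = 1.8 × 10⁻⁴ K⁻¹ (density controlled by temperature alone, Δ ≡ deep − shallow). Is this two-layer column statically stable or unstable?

stable

ΔT = 12.1 − 17.5 = -5.4 K, so Δρ/ρ₀ = −αΔT = 9.72 × 10⁻⁴.
Δρ/ρ₀ > 0, so Δρ > 0: deeper water is denser → statically stable.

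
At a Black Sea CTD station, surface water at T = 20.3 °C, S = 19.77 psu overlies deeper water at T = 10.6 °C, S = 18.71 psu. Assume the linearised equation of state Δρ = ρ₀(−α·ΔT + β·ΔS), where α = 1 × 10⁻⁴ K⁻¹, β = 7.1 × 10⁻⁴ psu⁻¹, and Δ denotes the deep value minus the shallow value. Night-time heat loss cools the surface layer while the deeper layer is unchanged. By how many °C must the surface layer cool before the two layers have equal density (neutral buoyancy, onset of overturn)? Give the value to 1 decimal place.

2.2 °C

Neutral buoyancy requires Δρ = 0, i.e. −α(T_deep − T_surf′) + β(S_deep − S_surf) = 0.
T_surf′ = T_deep − (β/α)·ΔS = 10.6 − (7.1 × 10⁻⁴/1 × 10⁻⁴)·(-1.06) = 18.126 °C.
Cooling required: 20.3 − (18.126) = 2.174 °C.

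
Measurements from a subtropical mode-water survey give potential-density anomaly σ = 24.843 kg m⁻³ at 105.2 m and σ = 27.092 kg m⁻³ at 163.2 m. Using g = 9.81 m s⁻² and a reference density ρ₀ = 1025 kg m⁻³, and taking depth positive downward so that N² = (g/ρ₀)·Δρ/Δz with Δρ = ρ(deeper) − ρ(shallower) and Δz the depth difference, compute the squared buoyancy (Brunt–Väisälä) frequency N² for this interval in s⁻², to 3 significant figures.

Δρ = 1027.092 − 1024.843 = 2.249 kg m⁻³ over Δz = 163.2 − 105.2 = 58 m.
N² = (9.81/1025) × (2.249/58) = 3.7111 × 10⁻⁴ s⁻² ≈ 3.71 × 10⁻⁴ s⁻².
A positive N² confirms static stability across the interval.

3.71 × 10⁻⁴ s⁻²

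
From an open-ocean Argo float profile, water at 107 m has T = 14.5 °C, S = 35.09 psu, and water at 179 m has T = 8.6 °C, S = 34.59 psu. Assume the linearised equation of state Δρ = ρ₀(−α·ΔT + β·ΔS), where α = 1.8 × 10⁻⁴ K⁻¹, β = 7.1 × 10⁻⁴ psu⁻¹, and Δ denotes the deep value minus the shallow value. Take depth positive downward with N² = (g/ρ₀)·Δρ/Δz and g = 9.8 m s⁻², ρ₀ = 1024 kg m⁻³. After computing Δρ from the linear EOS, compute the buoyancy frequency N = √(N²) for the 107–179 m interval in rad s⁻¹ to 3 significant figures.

ΔT = -5.9 K, ΔS = -0.50 psu (deep − shallow).
Δρ/ρ₀ = −αΔT + βΔS = 1.062 × 10⁻³ − 3.55 × 10⁻⁴ = 7.07 × 10⁻⁴, so Δρ ≈ 0.7240 kg m⁻³.
N² = (g/ρ₀)·Δρ/Δz = g·(Δρ/ρ₀)/Δz = 9.8 × 7.07 × 10⁻⁴ / 72 = 9.6231 × 10⁻⁵ s⁻².
N = √(9.6231 × 10⁻⁵) = 9.8097 × 10⁻³ rad s⁻¹ ≈ 9.81 × 10⁻³ rad s⁻¹.

9.81 × 10⁻³ rad s⁻¹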